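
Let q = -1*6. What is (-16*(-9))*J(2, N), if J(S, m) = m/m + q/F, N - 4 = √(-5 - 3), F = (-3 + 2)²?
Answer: -720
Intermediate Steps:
q = -6
F = 1 (F = (-1)² = 1)
N = 4 + 2*I*√2 (N = 4 + √(-5 - 3) = 4 + √(-8) = 4 + 2*I*√2 ≈ 4.0 + 2.8284*I)
J(S, m) = -5 (J(S, m) = m/m - 6/1 = 1 - 6*1 = 1 - 6 = -5)
(-16*(-9))*J(2, N) = -16*(-9)*(-5) = 144*(-5) = -720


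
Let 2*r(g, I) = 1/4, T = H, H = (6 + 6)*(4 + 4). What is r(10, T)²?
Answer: 1/64 ≈ 0.015625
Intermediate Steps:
H = 96 (H = 12*8 = 96)
T = 96
r(g, I) = ⅛ (r(g, I) = (1/4)/2 = (1*(¼))/2 = (½)*(¼) = ⅛)
r(10, T)² = (⅛)² = 1/64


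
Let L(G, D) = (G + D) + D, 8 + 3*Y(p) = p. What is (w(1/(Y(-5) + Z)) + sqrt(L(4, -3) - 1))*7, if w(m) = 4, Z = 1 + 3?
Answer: 28 + 7*I*sqrt(3) ≈ 28.0 + 12.124*I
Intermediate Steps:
Z = 4
Y(p) = -8/3 + p/3
L(G, D) = G + 2*D (L(G, D) = (D + G) + D = G + 2*D)
(w(1/(Y(-5) + Z)) + sqrt(L(4, -3) - 1))*7 = (4 + sqrt((4 + 2*(-3)) - 1))*7 = (4 + sqrt((4 - 6) - 1))*7 = (4 + sqrt(-2 - 1))*7 = (4 + sqrt(-3))*7 = (4 + I*sqrt(3))*7 = 28 + 7*I*sqrt(3)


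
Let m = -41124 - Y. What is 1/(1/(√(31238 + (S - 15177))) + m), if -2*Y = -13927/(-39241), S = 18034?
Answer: -8636231889890037390/355154867699866771731371 - 6159424324*√34095/355154867699866771731371 ≈ -2.4317e-5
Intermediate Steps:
Y = -13927/78482 (Y = -(-13927)/(2*(-39241)) = -(-13927)*(-1)/(2*39241) = -½*13927/39241 = -13927/78482 ≈ -0.17745)
m = -3227479841/78482 (m = -41124 - 1*(-13927/78482) = -41124 + 13927/78482 = -3227479841/78482 ≈ -41124.)
1/(1/(√(31238 + (S - 15177))) + m) = 1/(1/(√(31238 + (18034 - 15177))) - 3227479841/78482) = 1/(1/(√(31238 + 2857)) - 3227479841/78482) = 1/(1/(√34095) - 3227479841/78482) = 1/(√34095/34095 - 3227479841/78482) = 1/(-3227479841/78482 + √34095/34095)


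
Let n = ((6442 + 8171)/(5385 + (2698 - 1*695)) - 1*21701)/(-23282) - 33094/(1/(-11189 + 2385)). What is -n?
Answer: -50116007954927991/172007416 ≈ -2.9136e+8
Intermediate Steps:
n = 50116007954927991/172007416 (n = (14613/(5385 + (2698 - 695)) - 21701)*(-1/23282) - 33094/(1/(-8804)) = (14613/(5385 + 2003) - 21701)*(-1/23282) - 33094/(-1/8804) = (14613/7388 - 21701)*(-1/23282) - 33094*(-8804) = (14613*(1/7388) - 21701)*(-1/23282) + 291359576 = (14613/7388 - 21701)*(-1/23282) + 291359576 = -160312375/7388*(-1/23282) + 291359576 = 160312375/172007416 + 291359576 = 50116007954927991/172007416 ≈ 2.9136e+8)
-n = -1*50116007954927991/172007416 = -50116007954927991/172007416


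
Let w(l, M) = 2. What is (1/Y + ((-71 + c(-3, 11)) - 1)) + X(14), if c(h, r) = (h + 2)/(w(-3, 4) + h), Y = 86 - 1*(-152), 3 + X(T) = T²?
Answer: 29037/238 ≈ 122.00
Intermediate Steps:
X(T) = -3 + T²
Y = 238 (Y = 86 + 152 = 238)
c(h, r) = 1 (c(h, r) = (h + 2)/(2 + h) = (2 + h)/(2 + h) = 1)
(1/Y + ((-71 + c(-3, 11)) - 1)) + X(14) = (1/238 + ((-71 + 1) - 1)) + (-3 + 14²) = (1/238 + (-70 - 1)) + (-3 + 196) = (1/238 - 71) + 193 = -16897/238 + 193 = 29037/238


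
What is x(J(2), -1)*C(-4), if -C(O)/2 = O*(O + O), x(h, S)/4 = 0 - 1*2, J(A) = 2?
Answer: 512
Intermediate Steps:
x(h, S) = -8 (x(h, S) = 4*(0 - 1*2) = 4*(0 - 2) = 4*(-2) = -8)
C(O) = -4*O² (C(O) = -2*O*(O + O) = -2*O*2*O = -4*O²)
x(J(2), -1)*C(-4) = -(-32)*(-4)² = -(-32)*16 = -8*(-64) = 512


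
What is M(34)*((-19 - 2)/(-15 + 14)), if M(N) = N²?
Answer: 24276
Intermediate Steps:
M(34)*((-19 - 2)/(-15 + 14)) = 34²*((-19 - 2)/(-15 + 14)) = 1156*(-21/(-1)) = 1156*(-21*(-1)) = 1156*21 = 24276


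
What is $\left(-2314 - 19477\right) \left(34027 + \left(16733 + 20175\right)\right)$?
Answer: $-1545744585$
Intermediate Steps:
$\left(-2314 - 19477\right) \left(34027 + \left(16733 + 20175\right)\right) = - 21791 \left(34027 + 36908\right) = \left(-21791\right) 70935 = -1545744585$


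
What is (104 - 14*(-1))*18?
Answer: 2124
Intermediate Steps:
(104 - 14*(-1))*18 = (104 + 14)*18 = 118*18 = 2124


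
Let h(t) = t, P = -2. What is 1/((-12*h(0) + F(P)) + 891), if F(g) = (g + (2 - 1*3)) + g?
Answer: 1/886 ≈ 0.0011287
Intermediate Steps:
F(g) = -1 + 2*g (F(g) = (g + (2 - 3)) + g = (g - 1) + g = (-1 + g) + g = -1 + 2*g)
1/((-12*h(0) + F(P)) + 891) = 1/((-12*0 + (-1 + 2*(-2))) + 891) = 1/((0 + (-1 - 4)) + 891) = 1/((0 - 5) + 891) = 1/(-5 + 891) = 1/886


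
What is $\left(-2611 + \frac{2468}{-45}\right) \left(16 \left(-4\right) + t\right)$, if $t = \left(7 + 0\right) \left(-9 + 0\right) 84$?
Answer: $\frac{642521828}{45} \approx 1.4278 \cdot 10^{7}$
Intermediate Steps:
$t = -5292$ ($t = 7 \left(-9\right) 84 = \left(-63\right) 84 = -5292$)
$\left(-2611 + \frac{2468}{-45}\right) \left(16 \left(-4\right) + t\right) = \left(-2611 + \frac{2468}{-45}\right) \left(16 \left(-4\right) - 5292\right) = \left(-2611 + 2468 \left(- \frac{1}{45}\right)\right) \left(-64 - 5292\right) = \left(-2611 - \frac{2468}{45}\right) \left(-5356\right) = \left(- \frac{119963}{45}\right) \left(-5356\right) = \frac{642521828}{45}$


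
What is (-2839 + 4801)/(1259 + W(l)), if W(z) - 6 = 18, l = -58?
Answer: 1962/1283 ≈ 1.5292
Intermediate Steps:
W(z) = 24 (W(z) = 6 + 18 = 24)
(-2839 + 4801)/(1259 + W(l)) = (-2839 + 4801)/(1259 + 24) = 1962/1283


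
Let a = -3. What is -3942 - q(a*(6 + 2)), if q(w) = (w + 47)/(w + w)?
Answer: -189193/48 ≈ -3941.5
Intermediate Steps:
q(w) = (47 + w)/(2*w) (q(w) = (47 + w)/((2*w)) = (47 + w)*(1/(2*w)) = (47 + w)/(2*w))
-3942 - q(a*(6 + 2)) = -3942 - (47 - 3*(6 + 2))/(2*((-3*(6 + 2)))) = -3942 - (47 - 3*8)/(2*((-3*8))) = -3942 - (47 - 24)/(2*(-24)) = -3942 - (-1)*23/(2*24) = -3942 - 1*(-23/48) = -3942 + 23/48 = -189193/48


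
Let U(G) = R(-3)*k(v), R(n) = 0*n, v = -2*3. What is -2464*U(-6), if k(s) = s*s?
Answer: 0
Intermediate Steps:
v = -6
R(n) = 0
k(s) = s²
U(G) = 0 (U(G) = 0*(-6)² = 0*36 = 0)
-2464*U(-6) = -2464*0 = 0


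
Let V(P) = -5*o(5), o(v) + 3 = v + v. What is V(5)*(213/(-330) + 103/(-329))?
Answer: 34689/1034 ≈ 33.548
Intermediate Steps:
o(v) = -3 + 2*v (o(v) = -3 + (v + v) = -3 + 2*v)
V(P) = -35 (V(P) = -5*(-3 + 2*5) = -5*(-3 + 10) = -5*7 = -35)
V(5)*(213/(-330) + 103/(-329)) = -35*(213/(-330) + 103/(-329)) = -35*(213*(-1/330) + 103*(-1/329)) = -35*(-71/110 - 103/329) = -35*(-34689/36190) = 34689/1034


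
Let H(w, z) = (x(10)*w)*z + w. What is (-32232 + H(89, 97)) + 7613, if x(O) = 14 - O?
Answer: 10002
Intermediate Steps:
H(w, z) = w + 4*w*z (H(w, z) = ((14 - 1*10)*w)*z + w = ((14 - 10)*w)*z + w = (4*w)*z + w = 4*w*z + w = w + 4*w*z)
(-32232 + H(89, 97)) + 7613 = (-32232 + 89*(1 + 4*97)) + 7613 = (-32232 + 89*(1 + 388)) + 7613 = (-32232 + 89*389) + 7613 = (-32232 + 34621) + 7613 = 2389 + 7613 = 10002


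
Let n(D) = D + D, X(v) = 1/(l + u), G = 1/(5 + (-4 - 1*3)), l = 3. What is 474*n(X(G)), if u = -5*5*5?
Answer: -474/61 ≈ -7.7705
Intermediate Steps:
u = -125 (u = -25*5 = -125)
G = -½ (G = 1/(5 + (-4 - 3)) = 1/(5 - 7) = 1/(-2) = -½ ≈ -0.50000)
X(v) = -1/122 (X(v) = 1/(3 - 125) = 1/(-122) = -1/122)
n(D) = 2*D
474*n(X(G)) = 474*(2*(-1/122)) = 474*(-1/61) = -474/61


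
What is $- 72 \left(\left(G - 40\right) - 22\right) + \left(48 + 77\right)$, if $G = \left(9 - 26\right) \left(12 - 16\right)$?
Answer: $-307$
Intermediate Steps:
$G = 68$ ($G = \left(-17\right) \left(-4\right) = 68$)
$- 72 \left(\left(G - 40\right) - 22\right) + \left(48 + 77\right) = - 72 \left(\left(68 - 40\right) - 22\right) + \left(48 + 77\right) = - 72 \left(28 - 22\right) + 125 = \left(-72\right) 6 + 125 = -432 + 125 = -307$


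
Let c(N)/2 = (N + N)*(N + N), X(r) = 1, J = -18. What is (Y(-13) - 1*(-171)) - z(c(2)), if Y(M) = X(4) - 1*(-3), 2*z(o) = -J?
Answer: 166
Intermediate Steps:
c(N) = 8*N² (c(N) = 2*((N + N)*(N + N)) = 2*((2*N)*(2*N)) = 2*(4*N²) = 8*N²)
z(o) = 9 (z(o) = (-1*(-18))/2 = (½)*18 = 9)
Y(M) = 4 (Y(M) = 1 - 1*(-3) = 1 + 3 = 4)
(Y(-13) - 1*(-171)) - z(c(2)) = (4 - 1*(-171)) - 1*9 = (4 + 171) - 9 = 175 - 9 = 166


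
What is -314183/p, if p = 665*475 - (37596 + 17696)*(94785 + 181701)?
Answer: 3977/193508203 ≈ 2.0552e-5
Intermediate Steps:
p = -15287148037 (p = 315875 - 55292*276486 = 315875 - 1*15287463912 = 315875 - 15287463912 = -15287148037)
-314183/p = -314183/(-15287148037) = -314183*(-1/15287148037) = 3977/193508203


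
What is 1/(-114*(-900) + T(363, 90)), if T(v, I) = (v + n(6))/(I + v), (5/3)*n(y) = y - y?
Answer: 151/15492721 ≈ 9.7465e-6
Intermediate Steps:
n(y) = 0 (n(y) = 3*(y - y)/5 = (⅗)*0 = 0)
T(v, I) = v/(I + v) (T(v, I) = (v + 0)/(I + v) = v/(I + v))
1/(-114*(-900) + T(363, 90)) = 1/(-114*(-900) + 363/(90 + 363)) = 1/(102600 + 363/453) = 1/(102600 + 363*(1/453)) = 1/(102600 + 121/151) = 1/(15492721/151) = 151/15492721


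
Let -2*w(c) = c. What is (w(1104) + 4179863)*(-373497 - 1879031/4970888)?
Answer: -7759365784859981137/4970888 ≈ -1.5610e+12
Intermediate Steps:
w(c) = -c/2
(w(1104) + 4179863)*(-373497 - 1879031/4970888) = (-½*1104 + 4179863)*(-373497 - 1879031/4970888) = (-552 + 4179863)*(-373497 - 1879031*1/4970888) = 4179311*(-373497 - 1879031/4970888) = 4179311*(-1856613634367/4970888) = -7759365784859981137/4970888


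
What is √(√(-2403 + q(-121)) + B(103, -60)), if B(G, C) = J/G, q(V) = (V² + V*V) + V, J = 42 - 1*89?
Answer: √(-4841 + 10609*√26758)/103 ≈ 12.772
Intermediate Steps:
J = -47 (J = 42 - 89 = -47)
q(V) = V + 2*V² (q(V) = (V² + V²) + V = 2*V² + V = V + 2*V²)
B(G, C) = -47/G
√(√(-2403 + q(-121)) + B(103, -60)) = √(√(-2403 - 121*(1 + 2*(-121))) - 47/103) = √(√(-2403 - 121*(1 - 242)) - 47*1/103) = √(√(-2403 - 121*(-241)) - 47/103) = √(√(-2403 + 29161) - 47/103) = √(√26758 - 47/103) = √(-47/103 + √26758)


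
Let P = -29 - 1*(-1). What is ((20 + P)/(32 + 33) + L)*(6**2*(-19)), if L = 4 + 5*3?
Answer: -839268/65 ≈ -12912.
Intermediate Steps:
P = -28 (P = -29 + 1 = -28)
L = 19 (L = 4 + 15 = 19)
((20 + P)/(32 + 33) + L)*(6**2*(-19)) = ((20 - 28)/(32 + 33) + 19)*(6**2*(-19)) = (-8/65 + 19)*(36*(-19)) = (-8*1/65 + 19)*(-684) = (-8/65 + 19)*(-684) = (1227/65)*(-684) = -839268/65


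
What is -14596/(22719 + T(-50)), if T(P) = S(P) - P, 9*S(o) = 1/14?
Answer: -1839096/2868895 ≈ -0.64105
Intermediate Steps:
S(o) = 1/126 (S(o) = (⅑)/14 = (⅑)*(1/14) = 1/126)
T(P) = 1/126 - P
-14596/(22719 + T(-50)) = -14596/(22719 + (1/126 - 1*(-50))) = -14596/(22719 + (1/126 + 50)) = -14596/(22719 + 6301/126) = -14596/2868895/126 = -14596*126/2868895 = -1839096/2868895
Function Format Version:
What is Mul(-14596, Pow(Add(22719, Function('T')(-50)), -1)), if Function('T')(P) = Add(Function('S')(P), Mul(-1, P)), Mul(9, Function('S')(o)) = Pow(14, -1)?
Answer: Rational(-1839096, 2868895) ≈ -0.64105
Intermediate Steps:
Function('S')(o) = Rational(1, 126) (Function('S')(o) = Mul(Rational(1, 9), Pow(14, -1)) = Mul(Rational(1, 9), Rational(1, 14)) = Rational(1, 126))
Function('T')(P) = Add(Rational(1, 126), Mul(-1, P))
Mul(-14596, Pow(Add(22719, Function('T')(-50)), -1)) = Mul(-14596, Pow(Add(22719, Add(Rational(1, 126), Mul(-1, -50))), -1)) = Mul(-14596, Pow(Add(22719, Add(Rational(1, 126), 50)), -1)) = Mul(-14596, Pow(Add(22719, Rational(6301, 126)), -1)) = Mul(-14596, Pow(Rational(2868895, 126), -1)) = Mul(-14596, Rational(126, 2868895)) = Rational(-1839096, 2868895)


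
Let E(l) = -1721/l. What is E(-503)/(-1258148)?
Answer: -1721/632848444 ≈ -2.7195e-6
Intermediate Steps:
E(-503)/(-1258148) = -1721/(-503)/(-1258148) = -1721*(-1/503)*(-1/1258148) = (1721/503)*(-1/1258148) = -1721/632848444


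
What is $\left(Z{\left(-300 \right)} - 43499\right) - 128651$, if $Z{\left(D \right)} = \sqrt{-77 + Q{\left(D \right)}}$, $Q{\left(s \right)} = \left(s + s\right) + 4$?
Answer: $-172150 + i \sqrt{673} \approx -1.7215 \cdot 10^{5} + 25.942 i$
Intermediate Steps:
$Q{\left(s \right)} = 4 + 2 s$ ($Q{\left(s \right)} = 2 s + 4 = 4 + 2 s$)
$Z{\left(D \right)} = \sqrt{-73 + 2 D}$ ($Z{\left(D \right)} = \sqrt{-77 + \left(4 + 2 D\right)} = \sqrt{-73 + 2 D}$)
$\left(Z{\left(-300 \right)} - 43499\right) - 128651 = \left(\sqrt{-73 + 2 \left(-300\right)} - 43499\right) - 128651 = \left(\sqrt{-73 - 600} - 43499\right) - 128651 = \left(\sqrt{-673} - 43499\right) - 128651 = \left(i \sqrt{673} - 43499\right) - 128651 = \left(-43499 + i \sqrt{673}\right) - 128651 = -172150 + i \sqrt{673}$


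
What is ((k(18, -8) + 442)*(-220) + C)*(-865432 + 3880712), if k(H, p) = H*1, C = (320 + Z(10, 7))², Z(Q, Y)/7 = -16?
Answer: -174693262080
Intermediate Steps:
Z(Q, Y) = -112 (Z(Q, Y) = 7*(-16) = -112)
C = 43264 (C = (320 - 112)² = 208² = 43264)
k(H, p) = H
((k(18, -8) + 442)*(-220) + C)*(-865432 + 3880712) = ((18 + 442)*(-220) + 43264)*(-865432 + 3880712) = (460*(-220) + 43264)*3015280 = (-101200 + 43264)*3015280 = -57936*3015280 = -174693262080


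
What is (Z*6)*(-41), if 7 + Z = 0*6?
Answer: 1722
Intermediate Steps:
Z = -7 (Z = -7 + 0*6 = -7 + 0 = -7)
(Z*6)*(-41) = -7*6*(-41) = -42*(-41) = 1722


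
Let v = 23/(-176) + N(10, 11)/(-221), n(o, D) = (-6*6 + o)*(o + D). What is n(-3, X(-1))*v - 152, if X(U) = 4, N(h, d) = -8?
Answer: -443759/2992 ≈ -148.32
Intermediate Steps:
n(o, D) = (-36 + o)*(D + o)
v = -3675/38896 (v = 23/(-176) - 8/(-221) = 23*(-1/176) - 8*(-1/221) = -23/176 + 8/221 = -3675/38896 ≈ -0.094483)
n(-3, X(-1))*v - 152 = ((-3)² - 36*4 - 36*(-3) + 4*(-3))*(-3675/38896) - 152 = (9 - 144 + 108 - 12)*(-3675/38896) - 152 = -39*(-3675/38896) - 152 = 11025/2992 - 152 = -443759/2992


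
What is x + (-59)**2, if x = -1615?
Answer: 1866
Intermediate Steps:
x + (-59)**2 = -1615 + (-59)**2 = -1615 + 3481 = 1866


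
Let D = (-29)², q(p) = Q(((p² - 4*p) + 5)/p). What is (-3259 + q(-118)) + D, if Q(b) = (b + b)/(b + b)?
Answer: -2417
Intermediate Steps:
Q(b) = 1 (Q(b) = (2*b)/((2*b)) = (2*b)*(1/(2*b)) = 1)
q(p) = 1
D = 841
(-3259 + q(-118)) + D = (-3259 + 1) + 841 = -3258 + 841 = -2417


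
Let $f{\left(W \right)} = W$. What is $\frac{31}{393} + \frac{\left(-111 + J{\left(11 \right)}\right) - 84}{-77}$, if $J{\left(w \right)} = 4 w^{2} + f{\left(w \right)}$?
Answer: $- \frac{115513}{30261} \approx -3.8172$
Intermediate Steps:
$J{\left(w \right)} = w + 4 w^{2}$ ($J{\left(w \right)} = 4 w^{2} + w = w + 4 w^{2}$)
$\frac{31}{393} + \frac{\left(-111 + J{\left(11 \right)}\right) - 84}{-77} = \frac{31}{393} + \frac{\left(-111 + 11 \left(1 + 4 \cdot 11\right)\right) - 84}{-77} = 31 \cdot \frac{1}{393} + \left(\left(-111 + 11 \left(1 + 44\right)\right) - 84\right) \left(- \frac{1}{77}\right) = \frac{31}{393} + \left(\left(-111 + 11 \cdot 45\right) - 84\right) \left(- \frac{1}{77}\right) = \frac{31}{393} + \left(\left(-111 + 495\right) - 84\right) \left(- \frac{1}{77}\right) = \frac{31}{393} + \left(384 - 84\right) \left(- \frac{1}{77}\right) = \frac{31}{393} + 300 \left(- \frac{1}{77}\right) = \frac{31}{393} - \frac{300}{77} = - \frac{115513}{30261}$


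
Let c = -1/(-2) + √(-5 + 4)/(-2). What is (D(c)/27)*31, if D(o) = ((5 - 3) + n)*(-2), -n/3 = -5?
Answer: -1054/27 ≈ -39.037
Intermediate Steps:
n = 15 (n = -3*(-5) = 15)
c = ½ - I/2 (c = -1*(-½) + √(-1)*(-½) = ½ + I*(-½) = ½ - I/2 ≈ 0.5 - 0.5*I)
D(o) = -34 (D(o) = ((5 - 3) + 15)*(-2) = (2 + 15)*(-2) = 17*(-2) = -34)
(D(c)/27)*31 = (-34/27)*31 = ((1/27)*(-34))*31 = -34/27*31 = -1054/27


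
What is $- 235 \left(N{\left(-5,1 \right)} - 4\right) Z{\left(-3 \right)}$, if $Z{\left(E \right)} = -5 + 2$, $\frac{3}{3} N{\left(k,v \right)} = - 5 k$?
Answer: $14805$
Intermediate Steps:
$N{\left(k,v \right)} = - 5 k$
$Z{\left(E \right)} = -3$
$- 235 \left(N{\left(-5,1 \right)} - 4\right) Z{\left(-3 \right)} = - 235 \left(\left(-5\right) \left(-5\right) - 4\right) \left(-3\right) = - 235 \left(25 - 4\right) \left(-3\right) = - 235 \cdot 21 \left(-3\right) = \left(-235\right) \left(-63\right) = 14805$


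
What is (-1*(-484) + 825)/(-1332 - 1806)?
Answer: -1309/3138 ≈ -0.41714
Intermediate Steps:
(-1*(-484) + 825)/(-1332 - 1806) = (484 + 825)/(-3138) = 1309*(-1/3138) = -1309/3138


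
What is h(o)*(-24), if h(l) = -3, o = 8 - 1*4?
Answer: 72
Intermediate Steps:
o = 4 (o = 8 - 4 = 4)
h(o)*(-24) = -3*(-24) = 72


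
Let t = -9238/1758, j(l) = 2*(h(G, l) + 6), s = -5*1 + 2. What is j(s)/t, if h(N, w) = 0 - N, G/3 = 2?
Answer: 0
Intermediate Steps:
G = 6 (G = 3*2 = 6)
h(N, w) = -N
s = -3 (s = -5 + 2 = -3)
j(l) = 0 (j(l) = 2*(-1*6 + 6) = 2*(-6 + 6) = 2*0 = 0)
t = -4619/879 (t = -9238*1/1758 = -4619/879 ≈ -5.2548)
j(s)/t = 0/(-4619/879) = 0*(-879/4619) = 0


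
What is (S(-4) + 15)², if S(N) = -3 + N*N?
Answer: 784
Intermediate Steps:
S(N) = -3 + N²
(S(-4) + 15)² = ((-3 + (-4)²) + 15)² = ((-3 + 16) + 15)² = (13 + 15)² = 28² = 784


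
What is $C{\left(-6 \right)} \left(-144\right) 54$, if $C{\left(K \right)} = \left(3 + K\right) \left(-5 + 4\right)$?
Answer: $-23328$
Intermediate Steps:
$C{\left(K \right)} = -3 - K$ ($C{\left(K \right)} = \left(3 + K\right) \left(-1\right) = -3 - K$)
$C{\left(-6 \right)} \left(-144\right) 54 = \left(-3 - -6\right) \left(-144\right) 54 = \left(-3 + 6\right) \left(-144\right) 54 = 3 \left(-144\right) 54 = \left(-432\right) 54 = -23328$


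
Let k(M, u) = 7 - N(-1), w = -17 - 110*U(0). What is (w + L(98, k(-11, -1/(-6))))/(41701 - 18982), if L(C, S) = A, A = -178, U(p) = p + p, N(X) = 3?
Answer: -65/7573 ≈ -0.0085831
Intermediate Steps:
U(p) = 2*p
w = -17 (w = -17 - 220*0 = -17 - 110*0 = -17 + 0 = -17)
k(M, u) = 4 (k(M, u) = 7 - 1*3 = 7 - 3 = 4)
L(C, S) = -178
(w + L(98, k(-11, -1/(-6))))/(41701 - 18982) = (-17 - 178)/(41701 - 18982) = -195/22719 = -195*1/22719 = -65/7573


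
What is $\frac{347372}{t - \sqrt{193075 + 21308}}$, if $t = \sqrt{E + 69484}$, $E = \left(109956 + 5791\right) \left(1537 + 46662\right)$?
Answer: $- \frac{347372}{\sqrt{214383} - \sqrt{5578959137}} \approx 4.6797$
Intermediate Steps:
$E = 5578889653$ ($E = 115747 \cdot 48199 = 5578889653$)
$t = \sqrt{5578959137}$ ($t = \sqrt{5578889653 + 69484} = \sqrt{5578959137} \approx 74692.0$)
$\frac{347372}{t - \sqrt{193075 + 21308}} = \frac{347372}{\sqrt{5578959137} - \sqrt{193075 + 21308}} = \frac{347372}{\sqrt{5578959137} - \sqrt{214383}}$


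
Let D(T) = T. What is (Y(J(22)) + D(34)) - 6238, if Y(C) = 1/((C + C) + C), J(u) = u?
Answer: -409463/66 ≈ -6204.0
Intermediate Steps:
Y(C) = 1/(3*C) (Y(C) = 1/(2*C + C) = 1/(3*C))
(Y(J(22)) + D(34)) - 6238 = ((⅓)/22 + 34) - 6238 = ((⅓)*(1/22) + 34) - 6238 = (1/66 + 34) - 6238 = 2245/66 - 6238 = -409463/66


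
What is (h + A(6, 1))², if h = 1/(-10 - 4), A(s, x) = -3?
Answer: 1849/196 ≈ 9.4337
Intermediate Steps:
h = -1/14 (h = 1/(-14) = -1/14 ≈ -0.071429)
(h + A(6, 1))² = (-1/14 - 3)² = (-43/14)² = 1849/196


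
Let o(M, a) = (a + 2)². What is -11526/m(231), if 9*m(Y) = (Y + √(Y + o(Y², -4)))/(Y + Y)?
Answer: -5535349974/26563 + 23962554*√235/26563 ≈ -1.9456e+5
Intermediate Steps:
o(M, a) = (2 + a)²
m(Y) = (Y + √(4 + Y))/(18*Y) (m(Y) = ((Y + √(Y + (2 - 4)²))/(Y + Y))/9 = ((Y + √(Y + (-2)²))/((2*Y)))/9 = ((Y + √(Y + 4))*(1/(2*Y)))/9 = ((Y + √(4 + Y))*(1/(2*Y)))/9 = ((Y + √(4 + Y))/(2*Y))/9 = (Y + √(4 + Y))/(18*Y))
-11526/m(231) = -11526*4158/(231 + √(4 + 231)) = -11526*4158/(231 + √235) = -11526/(1/18 + √235/4158)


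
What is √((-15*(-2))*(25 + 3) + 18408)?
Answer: 4*√1203 ≈ 138.74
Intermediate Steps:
√((-15*(-2))*(25 + 3) + 18408) = √(30*28 + 18408) = √(840 + 18408) = √19248 = 4*√1203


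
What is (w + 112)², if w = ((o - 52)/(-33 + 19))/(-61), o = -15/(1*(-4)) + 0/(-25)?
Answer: 146228995201/11669056 ≈ 12531.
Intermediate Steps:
o = 15/4 (o = -15/(-4) + 0*(-1/25) = -15*(-¼) + 0 = 15/4 + 0 = 15/4 ≈ 3.7500)
w = -193/3416 (w = ((15/4 - 52)/(-33 + 19))/(-61) = -193/4/(-14)*(-1/61) = -193/4*(-1/14)*(-1/61) = (193/56)*(-1/61) = -193/3416 ≈ -0.056499)
(w + 112)² = (-193/3416 + 112)² = (382399/3416)² = 146228995201/11669056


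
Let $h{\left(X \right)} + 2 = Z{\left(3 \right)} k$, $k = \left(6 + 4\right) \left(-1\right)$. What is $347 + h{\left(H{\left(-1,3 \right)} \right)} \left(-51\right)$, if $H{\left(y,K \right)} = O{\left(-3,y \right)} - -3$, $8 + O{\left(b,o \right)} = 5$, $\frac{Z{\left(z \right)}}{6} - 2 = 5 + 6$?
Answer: $40229$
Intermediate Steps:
$Z{\left(z \right)} = 78$ ($Z{\left(z \right)} = 12 + 6 \left(5 + 6\right) = 12 + 6 \cdot 11 = 12 + 66 = 78$)
$k = -10$ ($k = 10 \left(-1\right) = -10$)
$O{\left(b,o \right)} = -3$ ($O{\left(b,o \right)} = -8 + 5 = -3$)
$H{\left(y,K \right)} = 0$ ($H{\left(y,K \right)} = -3 - -3 = -3 + 3 = 0$)
$h{\left(X \right)} = -782$ ($h{\left(X \right)} = -2 + 78 \left(-10\right) = -2 - 780 = -782$)
$347 + h{\left(H{\left(-1,3 \right)} \right)} \left(-51\right) = 347 - -39882 = 347 + 39882 = 40229$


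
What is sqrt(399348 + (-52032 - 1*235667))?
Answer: sqrt(111649) ≈ 334.14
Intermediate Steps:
sqrt(399348 + (-52032 - 1*235667)) = sqrt(399348 + (-52032 - 235667)) = sqrt(399348 - 287699) = sqrt(111649)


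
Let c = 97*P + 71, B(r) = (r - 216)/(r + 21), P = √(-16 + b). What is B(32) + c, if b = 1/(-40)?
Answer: 3579/53 + 97*I*√6410/20 ≈ 67.528 + 388.3*I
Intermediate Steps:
b = -1/40 ≈ -0.025000
P = I*√6410/20 (P = √(-16 - 1/40) = √(-641/40) = I*√6410/20 ≈ 4.0031*I)
B(r) = (-216 + r)/(21 + r)
c = 71 + 97*I*√6410/20 (c = 97*(I*√6410/20) + 71 = 97*I*√6410/20 + 71 = 71 + 97*I*√6410/20 ≈ 71.0 + 388.3*I)
B(32) + c = (-216 + 32)/(21 + 32) + (71 + 97*I*√6410/20) = -184/53 + (71 + 97*I*√6410/20) = 3579/53 + 97*I*√6410/20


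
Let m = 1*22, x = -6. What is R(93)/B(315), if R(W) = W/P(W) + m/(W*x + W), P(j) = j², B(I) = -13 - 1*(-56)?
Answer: -17/19995 ≈ -0.00085021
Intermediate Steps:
B(I) = 43 (B(I) = -13 + 56 = 43)
m = 22
R(W) = -17/(5*W) (R(W) = W/(W²) + 22/(W*(-6) + W) = W/W² + 22/(-6*W + W) = 1/W + 22/((-5*W)) = 1/W + 22*(-1/(5*W)) = 1/W - 22/(5*W) = -17/(5*W))
R(93)/B(315) = -17/5/93/43 = -17/5*1/93*(1/43) = -17/465*1/43 = -17/19995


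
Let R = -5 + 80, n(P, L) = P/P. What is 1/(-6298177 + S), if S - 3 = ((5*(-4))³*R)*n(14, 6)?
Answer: -1/6898174 ≈ -1.4497e-7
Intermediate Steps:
n(P, L) = 1
R = 75
S = -599997 (S = 3 + ((5*(-4))³*75)*1 = 3 + ((-20)³*75)*1 = 3 - 8000*75*1 = 3 - 600000*1 = 3 - 600000 = -599997)
1/(-6298177 + S) = 1/(-6298177 - 599997) = 1/(-6898174) = -1/6898174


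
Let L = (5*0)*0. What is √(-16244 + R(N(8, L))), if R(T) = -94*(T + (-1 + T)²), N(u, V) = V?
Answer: I*√16338 ≈ 127.82*I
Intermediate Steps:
L = 0 (L = 0*0 = 0)
R(T) = -94*T - 94*(-1 + T)²
√(-16244 + R(N(8, L))) = √(-16244 + (-94 - 94*0² + 94*0)) = √(-16244 + (-94 - 94*0 + 0)) = √(-16244 + (-94 + 0 + 0)) = √(-16244 - 94) = √(-16338) = I*√16338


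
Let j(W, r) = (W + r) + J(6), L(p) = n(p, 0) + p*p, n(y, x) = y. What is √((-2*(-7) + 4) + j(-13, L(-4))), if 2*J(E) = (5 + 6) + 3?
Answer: 2*√6 ≈ 4.8990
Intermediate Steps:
J(E) = 7 (J(E) = ((5 + 6) + 3)/2 = (11 + 3)/2 = (½)*14 = 7)
L(p) = p + p² (L(p) = p + p*p = p + p²)
j(W, r) = 7 + W + r (j(W, r) = (W + r) + 7 = 7 + W + r)
√((-2*(-7) + 4) + j(-13, L(-4))) = √((-2*(-7) + 4) + (7 - 13 - 4*(1 - 4))) = √((14 + 4) + (7 - 13 - 4*(-3))) = √(18 + (7 - 13 + 12)) = √(18 + 6) = √24 = 2*√6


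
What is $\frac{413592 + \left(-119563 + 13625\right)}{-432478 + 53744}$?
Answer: $- \frac{153827}{189367} \approx -0.81232$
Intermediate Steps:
$\frac{413592 + \left(-119563 + 13625\right)}{-432478 + 53744} = \frac{413592 - 105938}{-378734} = 307654 \left(- \frac{1}{378734}\right) = - \frac{153827}{189367}$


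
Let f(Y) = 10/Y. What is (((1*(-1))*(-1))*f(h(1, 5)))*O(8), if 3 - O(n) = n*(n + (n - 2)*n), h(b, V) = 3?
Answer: -4450/3 ≈ -1483.3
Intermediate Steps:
O(n) = 3 - n*(n + n*(-2 + n)) (O(n) = 3 - n*(n + (n - 2)*n) = 3 - n*(n + (-2 + n)*n) = 3 - n*(n + n*(-2 + n)))
(((1*(-1))*(-1))*f(h(1, 5)))*O(8) = (((1*(-1))*(-1))*(10/3))*(3 + 8**2 - 1*8**3) = ((-1*(-1))*(10*(1/3)))*(3 + 64 - 1*512) = (1*(10/3))*(3 + 64 - 512) = (10/3)*(-445) = -4450/3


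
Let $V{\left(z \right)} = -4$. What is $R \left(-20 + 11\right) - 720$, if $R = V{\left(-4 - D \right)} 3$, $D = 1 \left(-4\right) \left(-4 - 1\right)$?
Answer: $-612$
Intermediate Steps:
$D = 20$ ($D = \left(-4\right) \left(-5\right) = 20$)
$R = -12$ ($R = \left(-4\right) 3 = -12$)
$R \left(-20 + 11\right) - 720 = - 12 \left(-20 + 11\right) - 720 = \left(-12\right) \left(-9\right) - 720 = 108 - 720 = -612$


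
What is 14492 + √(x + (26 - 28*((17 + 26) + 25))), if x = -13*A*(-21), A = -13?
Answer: 14492 + 9*I*√67 ≈ 14492.0 + 73.668*I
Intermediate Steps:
x = -3549 (x = -13*(-13)*(-21) = 169*(-21) = -3549)
14492 + √(x + (26 - 28*((17 + 26) + 25))) = 14492 + √(-3549 + (26 - 28*((17 + 26) + 25))) = 14492 + √(-3549 + (26 - 28*(43 + 25))) = 14492 + √(-3549 + (26 - 28*68)) = 14492 + √(-3549 + (26 - 1904)) = 14492 + √(-3549 - 1878) = 14492 + √(-5427) = 14492 + 9*I*√67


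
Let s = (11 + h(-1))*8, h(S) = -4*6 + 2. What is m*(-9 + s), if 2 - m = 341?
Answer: 32883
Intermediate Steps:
h(S) = -22 (h(S) = -24 + 2 = -22)
m = -339 (m = 2 - 1*341 = 2 - 341 = -339)
s = -88 (s = (11 - 22)*8 = -11*8 = -88)
m*(-9 + s) = -339*(-9 - 88) = -339*(-97) = 32883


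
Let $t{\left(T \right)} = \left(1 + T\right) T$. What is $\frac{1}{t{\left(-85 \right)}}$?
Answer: $\frac{1}{7140} \approx 0.00014006$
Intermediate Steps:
$t{\left(T \right)} = T \left(1 + T\right)$
$\frac{1}{t{\left(-85 \right)}} = \frac{1}{\left(-85\right) \left(1 - 85\right)} = \frac{1}{\left(-85\right) \left(-84\right)} = \frac{1}{7140}$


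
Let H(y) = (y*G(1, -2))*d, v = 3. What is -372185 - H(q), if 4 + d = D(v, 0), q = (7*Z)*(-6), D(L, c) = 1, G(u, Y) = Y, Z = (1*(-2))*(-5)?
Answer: -369665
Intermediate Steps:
Z = 10 (Z = -2*(-5) = 10)
q = -420 (q = (7*10)*(-6) = 70*(-6) = -420)
d = -3 (d = -4 + 1 = -3)
H(y) = 6*y (H(y) = (y*(-2))*(-3) = -2*y*(-3) = 6*y)
-372185 - H(q) = -372185 - 6*(-420) = -372185 - 1*(-2520) = -372185 + 2520 = -369665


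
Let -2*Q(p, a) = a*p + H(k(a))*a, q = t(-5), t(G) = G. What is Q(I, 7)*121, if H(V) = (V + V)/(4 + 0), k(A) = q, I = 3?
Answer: -847/4 ≈ -211.75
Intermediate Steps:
q = -5
k(A) = -5
H(V) = V/2 (H(V) = (2*V)/4 = (2*V)*(¼) = V/2)
Q(p, a) = 5*a/4 - a*p/2 (Q(p, a) = -(a*p + ((½)*(-5))*a)/2 = -(a*p - 5*a/2)/2 = -(-5*a/2 + a*p)/2 = 5*a/4 - a*p/2)
Q(I, 7)*121 = ((¼)*7*(5 - 2*3))*121 = ((¼)*7*(5 - 6))*121 = ((¼)*7*(-1))*121 = -7/4*121 = -847/4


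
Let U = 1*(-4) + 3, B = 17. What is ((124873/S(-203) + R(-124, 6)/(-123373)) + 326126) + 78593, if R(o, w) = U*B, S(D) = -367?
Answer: 18309416817239/45277891 ≈ 4.0438e+5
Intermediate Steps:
U = -1 (U = -4 + 3 = -1)
R(o, w) = -17 (R(o, w) = -1*17 = -17)
((124873/S(-203) + R(-124, 6)/(-123373)) + 326126) + 78593 = ((124873/(-367) - 17/(-123373)) + 326126) + 78593 = ((124873*(-1/367) - 17*(-1/123373)) + 326126) + 78593 = ((-124873/367 + 17/123373) + 326126) + 78593 = (-15405950390/45277891 + 326126) + 78593 = 14750891529876/45277891 + 78593 = 18309416817239/45277891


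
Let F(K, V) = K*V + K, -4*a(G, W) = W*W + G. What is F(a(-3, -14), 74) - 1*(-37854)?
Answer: 136941/4 ≈ 34235.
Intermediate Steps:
a(G, W) = -G/4 - W**2/4 (a(G, W) = -(W*W + G)/4 = -(W**2 + G)/4 = -(G + W**2)/4 = -G/4 - W**2/4)
F(K, V) = K + K*V
F(a(-3, -14), 74) - 1*(-37854) = (-1/4*(-3) - 1/4*(-14)**2)*(1 + 74) - 1*(-37854) = (3/4 - 1/4*196)*75 + 37854 = (3/4 - 49)*75 + 37854 = -193/4*75 + 37854 = -14475/4 + 37854 = 136941/4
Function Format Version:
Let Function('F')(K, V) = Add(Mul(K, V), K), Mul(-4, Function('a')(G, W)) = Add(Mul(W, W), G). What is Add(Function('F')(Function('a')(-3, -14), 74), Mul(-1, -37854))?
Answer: Rational(136941, 4) ≈ 34235.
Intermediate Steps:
Function('a')(G, W) = Add(Mul(Rational(-1, 4), G), Mul(Rational(-1, 4), Pow(W, 2))) (Function('a')(G, W) = Mul(Rational(-1, 4), Add(Mul(W, W), G)) = Mul(Rational(-1, 4), Add(Pow(W, 2), G)) = Mul(Rational(-1, 4), Add(G, Pow(W, 2))) = Add(Mul(Rational(-1, 4), G), Mul(Rational(-1, 4), Pow(W, 2))))
Function('F')(K, V) = Add(K, Mul(K, V))
Add(Function('F')(Function('a')(-3, -14), 74), Mul(-1, -37854)) = Add(Mul(Add(Mul(Rational(-1, 4), -3), Mul(Rational(-1, 4), Pow(-14, 2))), Add(1, 74)), Mul(-1, -37854)) = Add(Mul(Add(Rational(3, 4), Mul(Rational(-1, 4), 196)), 75), 37854) = Add(Mul(Add(Rational(3, 4), -49), 75), 37854) = Add(Mul(Rational(-193, 4), 75), 37854) = Add(Rational(-14475, 4), 37854) = Rational(136941, 4)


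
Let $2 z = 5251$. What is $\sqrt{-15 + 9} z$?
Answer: $\frac{5251 i \sqrt{6}}{2} \approx 6431.1 i$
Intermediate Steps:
$z = \frac{5251}{2}$ ($z = \frac{1}{2} \cdot 5251 = \frac{5251}{2} \approx 2625.5$)
$\sqrt{-15 + 9} z = \sqrt{-15 + 9} \cdot \frac{5251}{2} = \sqrt{-6} \cdot \frac{5251}{2} = i \sqrt{6} \cdot \frac{5251}{2} = \frac{5251 i \sqrt{6}}{2}$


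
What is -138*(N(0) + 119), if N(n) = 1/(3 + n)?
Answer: -16468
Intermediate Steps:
-138*(N(0) + 119) = -138*(1/(3 + 0) + 119) = -138*(1/3 + 119) = -138*(⅓ + 119) = -138*358/3 = -16468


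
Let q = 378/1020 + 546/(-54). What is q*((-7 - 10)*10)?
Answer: 14903/9 ≈ 1655.9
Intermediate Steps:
q = -14903/1530 (q = 378*(1/1020) + 546*(-1/54) = 63/170 - 91/9 = -14903/1530 ≈ -9.7405)
q*((-7 - 10)*10) = -14903*(-7 - 10)*10/1530 = -(-14903)*10/90 = -14903/1530*(-170) = 14903/9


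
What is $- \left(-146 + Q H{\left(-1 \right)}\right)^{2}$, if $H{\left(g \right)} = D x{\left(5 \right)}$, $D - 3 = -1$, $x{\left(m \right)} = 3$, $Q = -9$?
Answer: $-40000$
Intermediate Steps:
$D = 2$ ($D = 3 - 1 = 2$)
$H{\left(g \right)} = 6$ ($H{\left(g \right)} = 2 \cdot 3 = 6$)
$- \left(-146 + Q H{\left(-1 \right)}\right)^{2} = - \left(-146 - 54\right)^{2} = - \left(-200\right)^{2} = \left(-1\right) 40000 = -40000$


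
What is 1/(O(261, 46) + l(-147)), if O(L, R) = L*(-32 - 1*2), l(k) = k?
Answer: -1/9021 ≈ -0.00011085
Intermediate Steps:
O(L, R) = -34*L (O(L, R) = L*(-32 - 2) = L*(-34) = -34*L)
1/(O(261, 46) + l(-147)) = 1/(-34*261 - 147) = 1/(-8874 - 147) = 1/(-9021) = -1/9021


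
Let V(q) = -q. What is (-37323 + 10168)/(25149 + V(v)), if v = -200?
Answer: -27155/25349 ≈ -1.0712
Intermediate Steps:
(-37323 + 10168)/(25149 + V(v)) = (-37323 + 10168)/(25149 - 1*(-200)) = -27155/(25149 + 200) = -27155/25349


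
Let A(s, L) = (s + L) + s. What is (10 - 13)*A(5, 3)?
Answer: -39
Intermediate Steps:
A(s, L) = L + 2*s (A(s, L) = (L + s) + s = L + 2*s)
(10 - 13)*A(5, 3) = (10 - 13)*(3 + 2*5) = -3*(3 + 10) = -3*13 = -39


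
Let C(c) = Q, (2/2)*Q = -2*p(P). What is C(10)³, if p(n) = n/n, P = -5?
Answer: -8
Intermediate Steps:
p(n) = 1
Q = -2 (Q = -2*1 = -2)
C(c) = -2
C(10)³ = (-2)³ = -8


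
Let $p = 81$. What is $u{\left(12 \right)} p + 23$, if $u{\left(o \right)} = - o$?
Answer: $-949$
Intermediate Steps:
$u{\left(12 \right)} p + 23 = \left(-1\right) 12 \cdot 81 + 23 = \left(-12\right) 81 + 23 = -972 + 23 = -949$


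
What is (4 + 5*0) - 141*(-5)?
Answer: 709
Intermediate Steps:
(4 + 5*0) - 141*(-5) = (4 + 0) - 47*(-15) = 4 + 705 = 709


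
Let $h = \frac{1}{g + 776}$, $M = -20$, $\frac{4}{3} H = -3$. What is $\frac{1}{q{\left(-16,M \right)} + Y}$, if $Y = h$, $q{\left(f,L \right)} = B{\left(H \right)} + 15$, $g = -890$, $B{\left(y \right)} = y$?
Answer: $\frac{228}{2905} \approx 0.078485$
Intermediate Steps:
$H = - \frac{9}{4}$ ($H = \frac{3}{4} \left(-3\right) = - \frac{9}{4} \approx -2.25$)
$h = - \frac{1}{114}$ ($h = \frac{1}{-890 + 776} = \frac{1}{-114} = - \frac{1}{114} \approx -0.0087719$)
$q{\left(f,L \right)} = \frac{51}{4}$ ($q{\left(f,L \right)} = - \frac{9}{4} + 15 = \frac{51}{4}$)
$Y = - \frac{1}{114} \approx -0.0087719$
$\frac{1}{q{\left(-16,M \right)} + Y} = \frac{1}{\frac{51}{4} - \frac{1}{114}} = \frac{1}{\frac{2905}{228}} = \frac{228}{2905}$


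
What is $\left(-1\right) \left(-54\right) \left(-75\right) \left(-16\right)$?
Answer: $64800$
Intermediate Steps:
$\left(-1\right) \left(-54\right) \left(-75\right) \left(-16\right) = 54 \left(-75\right) \left(-16\right) = \left(-4050\right) \left(-16\right) = 64800$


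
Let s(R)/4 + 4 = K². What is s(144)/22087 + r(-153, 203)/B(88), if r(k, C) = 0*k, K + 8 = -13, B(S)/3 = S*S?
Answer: 1748/22087 ≈ 0.079142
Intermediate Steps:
B(S) = 3*S² (B(S) = 3*(S*S) = 3*S²)
K = -21 (K = -8 - 13 = -21)
r(k, C) = 0
s(R) = 1748 (s(R) = -16 + 4*(-21)² = -16 + 4*441 = -16 + 1764 = 1748)
s(144)/22087 + r(-153, 203)/B(88) = 1748/22087 + 0/((3*88²)) = 1748*(1/22087) + 0/((3*7744)) = 1748/22087 + 0/23232 = 1748/22087 + 0*(1/23232) = 1748/22087 + 0 = 1748/22087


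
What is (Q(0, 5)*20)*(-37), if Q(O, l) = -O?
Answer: 0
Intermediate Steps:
(Q(0, 5)*20)*(-37) = (-1*0*20)*(-37) = (0*20)*(-37) = 0*(-37) = 0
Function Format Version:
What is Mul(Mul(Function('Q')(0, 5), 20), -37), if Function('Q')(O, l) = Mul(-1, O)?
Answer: 0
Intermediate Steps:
Mul(Mul(Function('Q')(0, 5), 20), -37) = Mul(Mul(Mul(-1, 0), 20), -37) = Mul(Mul(0, 20), -37) = Mul(0, -37) = 0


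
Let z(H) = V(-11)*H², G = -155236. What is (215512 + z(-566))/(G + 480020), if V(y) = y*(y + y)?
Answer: 4858854/20299 ≈ 239.36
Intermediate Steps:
V(y) = 2*y² (V(y) = y*(2*y) = 2*y²)
z(H) = 242*H² (z(H) = (2*(-11)²)*H² = (2*121)*H² = 242*H²)
(215512 + z(-566))/(G + 480020) = (215512 + 242*(-566)²)/(-155236 + 480020) = (215512 + 242*320356)/324784 = (215512 + 77526152)*(1/324784) = 77741664*(1/324784) = 4858854/20299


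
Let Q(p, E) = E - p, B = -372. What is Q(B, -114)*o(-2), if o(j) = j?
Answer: -516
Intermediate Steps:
Q(B, -114)*o(-2) = (-114 - 1*(-372))*(-2) = (-114 + 372)*(-2) = 258*(-2) = -516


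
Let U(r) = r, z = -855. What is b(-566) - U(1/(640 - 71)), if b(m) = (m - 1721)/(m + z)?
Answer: 1299882/808549 ≈ 1.6077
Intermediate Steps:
b(m) = (-1721 + m)/(-855 + m) (b(m) = (m - 1721)/(m - 855) = (-1721 + m)/(-855 + m))
b(-566) - U(1/(640 - 71)) = (-1721 - 566)/(-855 - 566) - 1/(640 - 71) = -2287/(-1421) - 1/569 = -1/1421*(-2287) - 1*1/569 = 2287/1421 - 1/569 = 1299882/808549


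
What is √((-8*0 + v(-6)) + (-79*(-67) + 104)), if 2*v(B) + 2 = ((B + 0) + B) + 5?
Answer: √21570/2 ≈ 73.434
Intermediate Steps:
v(B) = 3/2 + B (v(B) = -1 + (((B + 0) + B) + 5)/2 = -1 + ((B + B) + 5)/2 = -1 + (2*B + 5)/2 = -1 + (5 + 2*B)/2 = -1 + (5/2 + B) = 3/2 + B)
√((-8*0 + v(-6)) + (-79*(-67) + 104)) = √((-8*0 + (3/2 - 6)) + (-79*(-67) + 104)) = √((0 - 9/2) + (5293 + 104)) = √(-9/2 + 5397) = √(10785/2) = √21570/2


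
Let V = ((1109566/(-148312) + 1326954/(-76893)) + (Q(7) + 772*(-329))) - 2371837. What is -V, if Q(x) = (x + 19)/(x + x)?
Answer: 34936504442552999/13304847052 ≈ 2.6258e+6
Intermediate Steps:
Q(x) = (19 + x)/(2*x) (Q(x) = (19 + x)/((2*x)) = (19 + x)*(1/(2*x)) = (19 + x)/(2*x))
V = -34936504442552999/13304847052 (V = ((1109566/(-148312) + 1326954/(-76893)) + ((½)*(19 + 7)/7 + 772*(-329))) - 2371837 = ((1109566*(-1/148312) + 1326954*(-1/76893)) + ((½)*(⅐)*26 - 253988)) - 2371837 = ((-554783/74156 - 442318/25631) + (13/7 - 253988)) - 2371837 = (-47020176681/1900692436 - 1777903/7) - 2371837 = -3379575925278475/13304847052 - 2371837 = -34936504442552999/13304847052 ≈ -2.6258e+6)
-V = -1*(-34936504442552999/13304847052) = 34936504442552999/13304847052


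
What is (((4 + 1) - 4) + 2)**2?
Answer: 9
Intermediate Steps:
(((4 + 1) - 4) + 2)**2 = ((5 - 4) + 2)**2 = (1 + 2)**2 = 3**2 = 9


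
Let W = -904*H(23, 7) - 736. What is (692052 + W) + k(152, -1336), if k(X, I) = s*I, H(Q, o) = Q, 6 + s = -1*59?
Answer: 757364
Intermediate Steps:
s = -65 (s = -6 - 1*59 = -6 - 59 = -65)
k(X, I) = -65*I
W = -21528 (W = -904*23 - 736 = -20792 - 736 = -21528)
(692052 + W) + k(152, -1336) = (692052 - 21528) - 65*(-1336) = 670524 + 86840 = 757364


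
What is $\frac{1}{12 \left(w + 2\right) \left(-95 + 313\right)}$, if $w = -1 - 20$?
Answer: $- \frac{1}{49704} \approx -2.0119 \cdot 10^{-5}$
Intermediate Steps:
$w = -21$ ($w = -1 - 20 = -21$)
$\frac{1}{12 \left(w + 2\right) \left(-95 + 313\right)} = \frac{1}{12 \left(-21 + 2\right) \left(-95 + 313\right)} = \frac{1}{12 \left(-19\right) 218} = \frac{1}{\left(-228\right) 218} = \frac{1}{-49704} = - \frac{1}{49704}$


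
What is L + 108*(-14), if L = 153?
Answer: -1359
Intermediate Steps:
L + 108*(-14) = 153 + 108*(-14) = 153 - 1512 = -1359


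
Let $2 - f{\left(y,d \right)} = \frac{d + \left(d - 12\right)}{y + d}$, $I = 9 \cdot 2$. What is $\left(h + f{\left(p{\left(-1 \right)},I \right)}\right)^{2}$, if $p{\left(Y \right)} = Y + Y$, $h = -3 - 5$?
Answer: $\frac{225}{4} \approx 56.25$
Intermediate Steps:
$I = 18$
$h = -8$
$p{\left(Y \right)} = 2 Y$
$f{\left(y,d \right)} = 2 - \frac{-12 + 2 d}{d + y}$ ($f{\left(y,d \right)} = 2 - \frac{d + \left(d - 12\right)}{y + d} = 2 - \frac{d + \left(d - 12\right)}{d + y} = 2 - \frac{d + \left(-12 + d\right)}{d + y} = 2 - \frac{-12 + 2 d}{d + y}$)
$\left(h + f{\left(p{\left(-1 \right)},I \right)}\right)^{2} = \left(-8 + \frac{2 \left(6 + 2 \left(-1\right)\right)}{18 + 2 \left(-1\right)}\right)^{2} = \left(-8 + \frac{2 \left(6 - 2\right)}{18 - 2}\right)^{2} = \left(-8 + 2 \cdot \frac{1}{16} \cdot 4\right)^{2} = \left(-8 + \frac{1}{2}\right)^{2} = \left(- \frac{15}{2}\right)^{2} = \frac{225}{4}$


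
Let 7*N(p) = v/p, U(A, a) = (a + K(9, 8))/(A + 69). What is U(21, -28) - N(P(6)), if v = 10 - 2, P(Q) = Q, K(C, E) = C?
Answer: -253/630 ≈ -0.40159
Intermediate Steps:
v = 8
U(A, a) = (9 + a)/(69 + A) (U(A, a) = (a + 9)/(A + 69) = (9 + a)/(69 + A))
N(p) = 8/(7*p) (N(p) = (8/p)/7 = 8/(7*p))
U(21, -28) - N(P(6)) = (9 - 28)/(69 + 21) - 8/(7*6) = -19/90 - 8/(7*6) = (1/90)*(-19) - 1*4/21 = -19/90 - 4/21 = -253/630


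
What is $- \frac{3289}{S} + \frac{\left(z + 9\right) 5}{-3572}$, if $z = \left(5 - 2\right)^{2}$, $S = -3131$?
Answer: $\frac{5733259}{5591966} \approx 1.0253$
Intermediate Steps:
$z = 9$ ($z = 3^{2} = 9$)
$- \frac{3289}{S} + \frac{\left(z + 9\right) 5}{-3572} = - \frac{3289}{-3131} + \frac{\left(9 + 9\right) 5}{-3572} = \left(-3289\right) \left(- \frac{1}{3131}\right) + 18 \cdot 5 \left(- \frac{1}{3572}\right) = \frac{3289}{3131} + 90 \left(- \frac{1}{3572}\right) = \frac{3289}{3131} - \frac{45}{1786} = \frac{5733259}{5591966}$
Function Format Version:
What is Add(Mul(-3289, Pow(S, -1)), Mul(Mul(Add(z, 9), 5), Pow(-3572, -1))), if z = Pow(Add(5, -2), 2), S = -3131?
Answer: Rational(5733259, 5591966) ≈ 1.0253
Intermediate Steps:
z = 9 (z = Pow(3, 2) = 9)
Add(Mul(-3289, Pow(S, -1)), Mul(Mul(Add(z, 9), 5), Pow(-3572, -1))) = Add(Mul(-3289, Pow(-3131, -1)), Mul(Mul(Add(9, 9), 5), Pow(-3572, -1))) = Add(Mul(-3289, Rational(-1, 3131)), Mul(Mul(18, 5), Rational(-1, 3572))) = Add(Rational(3289, 3131), Mul(90, Rational(-1, 3572))) = Add(Rational(3289, 3131), Rational(-45, 1786)) = Rational(5733259, 5591966)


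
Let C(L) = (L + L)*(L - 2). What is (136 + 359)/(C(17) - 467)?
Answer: 495/43 ≈ 11.512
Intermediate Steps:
C(L) = 2*L*(-2 + L) (C(L) = (2*L)*(-2 + L) = 2*L*(-2 + L))
(136 + 359)/(C(17) - 467) = (136 + 359)/(2*17*(-2 + 17) - 467) = 495/(2*17*15 - 467) = 495/(510 - 467) = 495/43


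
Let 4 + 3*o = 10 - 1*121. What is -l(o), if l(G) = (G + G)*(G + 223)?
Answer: 127420/9 ≈ 14158.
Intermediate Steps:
o = -115/3 (o = -4/3 + (10 - 1*121)/3 = -4/3 + (10 - 121)/3 = -4/3 + (⅓)*(-111) = -4/3 - 37 = -115/3 ≈ -38.333)
l(G) = 2*G*(223 + G) (l(G) = (2*G)*(223 + G) = 2*G*(223 + G))
-l(o) = -2*(-115)*(223 - 115/3)/3 = -2*(-115)*554/(3*3) = -1*(-127420/9) = 127420/9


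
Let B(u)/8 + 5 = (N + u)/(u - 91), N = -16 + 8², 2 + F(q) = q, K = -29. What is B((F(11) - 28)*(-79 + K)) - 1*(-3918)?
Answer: 7621558/1961 ≈ 3886.6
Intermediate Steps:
F(q) = -2 + q
N = 48 (N = -16 + 64 = 48)
B(u) = -40 + 8*(48 + u)/(-91 + u) (B(u) = -40 + 8*((48 + u)/(u - 91)) = -40 + 8*((48 + u)/(-91 + u)) = -40 + 8*(48 + u)/(-91 + u))
B((F(11) - 28)*(-79 + K)) - 1*(-3918) = 8*(503 - 4*((-2 + 11) - 28)*(-79 - 29))/(-91 + ((-2 + 11) - 28)*(-79 - 29)) - 1*(-3918) = 8*(503 - 4*(9 - 28)*(-108))/(-91 + (9 - 28)*(-108)) + 3918 = 8*(503 - (-76)*(-108))/(-91 - 19*(-108)) + 3918 = 8*(503 - 4*2052)/(-91 + 2052) + 3918 = 8*(503 - 8208)/1961 + 3918 = 8*(1/1961)*(-7705) + 3918 = -61640/1961 + 3918 = 7621558/1961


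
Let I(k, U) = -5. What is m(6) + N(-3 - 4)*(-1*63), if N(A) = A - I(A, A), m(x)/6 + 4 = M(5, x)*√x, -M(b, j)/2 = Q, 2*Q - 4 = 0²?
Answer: 102 - 24*√6 ≈ 43.212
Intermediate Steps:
Q = 2 (Q = 2 + (½)*0² = 2 + (½)*0 = 2 + 0 = 2)
M(b, j) = -4 (M(b, j) = -2*2 = -4)
m(x) = -24 - 24*√x (m(x) = -24 + 6*(-4*√x) = -24 - 24*√x)
N(A) = 5 + A (N(A) = A - 1*(-5) = A + 5 = 5 + A)
m(6) + N(-3 - 4)*(-1*63) = (-24 - 24*√6) + (5 + (-3 - 4))*(-1*63) = (-24 - 24*√6) + (5 - 7)*(-63) = (-24 - 24*√6) - 2*(-63) = (-24 - 24*√6) + 126 = 102 - 24*√6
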